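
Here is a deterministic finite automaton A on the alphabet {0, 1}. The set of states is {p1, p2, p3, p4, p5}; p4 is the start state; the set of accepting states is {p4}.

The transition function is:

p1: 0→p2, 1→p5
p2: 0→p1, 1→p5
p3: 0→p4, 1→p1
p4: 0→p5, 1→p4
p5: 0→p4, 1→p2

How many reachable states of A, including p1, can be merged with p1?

2

Reachable states from the start: {p1,p2,p4,p5}. Unreachable: {p3} — drop them.
P0 = {p4} | {p1,p2,p5}.
Refine {p1,p2,p5} on symbol 0: members go to different blocks, giving {p1,p2} and {p5}.
The partition is now stable with 3 blocks: {p4} | {p1,p2} | {p5}.
State p1 belongs to the block {p1,p2}, which has 2 states.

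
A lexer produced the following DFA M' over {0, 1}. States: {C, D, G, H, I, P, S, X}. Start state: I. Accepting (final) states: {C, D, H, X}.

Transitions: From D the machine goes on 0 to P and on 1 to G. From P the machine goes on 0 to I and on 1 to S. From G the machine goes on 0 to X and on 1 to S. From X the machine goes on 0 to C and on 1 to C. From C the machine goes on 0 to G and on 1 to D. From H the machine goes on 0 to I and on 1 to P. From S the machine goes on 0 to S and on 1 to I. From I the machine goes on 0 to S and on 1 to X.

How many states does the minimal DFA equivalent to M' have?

7

States {H} cannot be reached from the start state, so discard them.
Start with accepting vs non-accepting: {C,D,X} | {G,I,P,S}.
Split {C,D,X} by δ(·,0) → {C,D} and {X}.
On input 1, block {C,D} splits into {D} and {C}.
On input 0, block {G,I,P,S} splits into {I,P,S} and {G}.
Split {I,P,S} by δ(·,1) → {P,S} and {I}.
Split {P,S} by δ(·,0) → {S} and {P}.
No further refinement is possible. Final partition (7 blocks): {D} | {S} | {X} | {C} | {G} | {I} | {P}.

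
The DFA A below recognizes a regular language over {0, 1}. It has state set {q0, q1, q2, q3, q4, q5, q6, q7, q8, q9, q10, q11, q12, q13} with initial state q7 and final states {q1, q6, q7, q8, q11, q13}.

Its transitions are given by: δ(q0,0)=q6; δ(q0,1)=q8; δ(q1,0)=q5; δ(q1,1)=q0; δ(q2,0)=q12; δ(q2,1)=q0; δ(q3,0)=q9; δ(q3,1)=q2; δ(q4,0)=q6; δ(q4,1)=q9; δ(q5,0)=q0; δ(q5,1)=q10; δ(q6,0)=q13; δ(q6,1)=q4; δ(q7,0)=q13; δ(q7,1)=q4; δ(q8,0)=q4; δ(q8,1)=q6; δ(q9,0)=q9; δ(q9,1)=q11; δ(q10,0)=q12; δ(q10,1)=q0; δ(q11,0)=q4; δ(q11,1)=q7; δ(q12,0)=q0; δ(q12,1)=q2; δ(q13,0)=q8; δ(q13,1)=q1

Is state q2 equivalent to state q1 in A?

No

First remove the unreachable states {q3}; 13 states remain.
Start with accepting vs non-accepting: {q1,q6,q7,q8,q11,q13} | {q0,q2,q4,q5,q9,q10,q12}.
On input 0, block {q1,q6,q7,q8,q11,q13} splits into {q1,q8,q11} and {q6,q7,q13}.
Split {q1,q8,q11} by δ(·,1) → {q8,q11} and {q1}.
On input 0, block {q0,q2,q4,q5,q9,q10,q12} splits into {q2,q5,q9,q10,q12} and {q0,q4}.
On input 0, block {q2,q5,q9,q10,q12} splits into {q2,q9,q10} and {q5,q12}.
Split {q2,q9,q10} by δ(·,0) → {q2,q10} and {q9}.
Refine {q6,q7,q13} on symbol 0: members go to different blocks, giving {q6,q7} and {q13}.
Refine {q0,q4} on symbol 1: members go to different blocks, giving {q0} and {q4}.
Stable partition: {q8,q11} | {q2,q10} | {q6,q7} | {q1} | {q0} | {q5,q12} | {q9} | {q13} | {q4} — 9 equivalence classes.
q2 and q1 end up in different blocks, so they are distinguishable. For instance, the string 'ε' is accepted from only q1.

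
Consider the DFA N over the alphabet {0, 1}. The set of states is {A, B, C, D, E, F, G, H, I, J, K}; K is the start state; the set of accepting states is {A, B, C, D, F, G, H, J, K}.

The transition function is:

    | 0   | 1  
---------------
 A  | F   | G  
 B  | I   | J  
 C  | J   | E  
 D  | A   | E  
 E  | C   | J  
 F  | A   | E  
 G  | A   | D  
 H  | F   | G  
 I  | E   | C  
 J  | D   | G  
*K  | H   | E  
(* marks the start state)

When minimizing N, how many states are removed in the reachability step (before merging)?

2

BFS from K reaches {A, C, D, E, F, G, H, J, K}; the 2 state(s) B, I are never visited.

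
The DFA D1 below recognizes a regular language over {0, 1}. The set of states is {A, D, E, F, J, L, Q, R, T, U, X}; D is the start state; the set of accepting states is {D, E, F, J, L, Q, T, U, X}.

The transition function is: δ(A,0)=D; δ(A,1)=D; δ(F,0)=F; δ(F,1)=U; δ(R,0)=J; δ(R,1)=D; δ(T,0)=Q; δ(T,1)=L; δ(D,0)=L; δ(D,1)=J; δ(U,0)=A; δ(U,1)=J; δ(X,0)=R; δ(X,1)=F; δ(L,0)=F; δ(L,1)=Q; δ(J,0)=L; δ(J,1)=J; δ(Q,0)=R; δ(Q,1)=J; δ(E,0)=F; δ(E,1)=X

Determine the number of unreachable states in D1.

No path from D leads to E, T, X; the other 8 states are all reachable.

3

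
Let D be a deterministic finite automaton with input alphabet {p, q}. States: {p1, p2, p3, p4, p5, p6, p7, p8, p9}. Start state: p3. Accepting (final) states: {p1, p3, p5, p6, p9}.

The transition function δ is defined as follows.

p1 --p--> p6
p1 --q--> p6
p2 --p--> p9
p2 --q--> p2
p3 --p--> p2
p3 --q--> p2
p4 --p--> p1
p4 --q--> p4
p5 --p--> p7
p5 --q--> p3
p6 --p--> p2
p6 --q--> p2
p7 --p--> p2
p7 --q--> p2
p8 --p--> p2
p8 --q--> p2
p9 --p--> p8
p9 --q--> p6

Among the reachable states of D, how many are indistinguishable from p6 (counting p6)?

States {p1,p4,p5,p7} cannot be reached from the start state, so discard them.
Initial partition by acceptance: {p3,p6,p9} | {p2,p8}.
Refine {p3,p6,p9} on symbol q: members go to different blocks, giving {p3,p6} and {p9}.
Split {p2,p8} by δ(·,p) → {p2} and {p8}.
Stable partition: {p3,p6} | {p2} | {p9} | {p8} — 4 equivalence classes.
The equivalence class containing p6 is {p3,p6}, of size 2.

2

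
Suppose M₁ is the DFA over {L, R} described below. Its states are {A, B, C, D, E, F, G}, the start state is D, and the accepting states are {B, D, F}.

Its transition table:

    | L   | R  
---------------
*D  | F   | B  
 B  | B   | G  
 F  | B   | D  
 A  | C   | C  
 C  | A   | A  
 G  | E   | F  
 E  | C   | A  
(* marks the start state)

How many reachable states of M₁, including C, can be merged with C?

3

P0 = {B,D,F} | {A,C,E,G}.
Refine {B,D,F} on symbol R: members go to different blocks, giving {D,F} and {B}.
On input L, block {D,F} splits into {D} and {F}.
On input R, block {A,C,E,G} splits into {A,C,E} and {G}.
Stable partition: {D} | {A,C,E} | {B} | {F} | {G} — 5 equivalence classes.
State C belongs to the block {A,C,E}, which has 3 states.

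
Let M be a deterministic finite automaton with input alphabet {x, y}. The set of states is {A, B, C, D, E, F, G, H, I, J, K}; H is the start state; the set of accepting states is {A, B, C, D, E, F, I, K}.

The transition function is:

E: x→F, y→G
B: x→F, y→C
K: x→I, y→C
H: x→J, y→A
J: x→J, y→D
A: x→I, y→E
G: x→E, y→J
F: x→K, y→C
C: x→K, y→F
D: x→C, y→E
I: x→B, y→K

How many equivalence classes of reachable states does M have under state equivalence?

Initial partition by acceptance: {A,B,C,D,E,F,I,K} | {G,H,J}.
Refine {A,B,C,D,E,F,I,K} on symbol y: members go to different blocks, giving {A,B,C,D,F,I,K} and {E}.
On input y, block {A,B,C,D,F,I,K} splits into {B,C,F,I,K} and {A,D}.
On input x, block {G,H,J} splits into {H,J} and {G}.
No further refinement is possible. Final partition (5 blocks): {B,C,F,I,K} | {H,J} | {E} | {A,D} | {G}.

5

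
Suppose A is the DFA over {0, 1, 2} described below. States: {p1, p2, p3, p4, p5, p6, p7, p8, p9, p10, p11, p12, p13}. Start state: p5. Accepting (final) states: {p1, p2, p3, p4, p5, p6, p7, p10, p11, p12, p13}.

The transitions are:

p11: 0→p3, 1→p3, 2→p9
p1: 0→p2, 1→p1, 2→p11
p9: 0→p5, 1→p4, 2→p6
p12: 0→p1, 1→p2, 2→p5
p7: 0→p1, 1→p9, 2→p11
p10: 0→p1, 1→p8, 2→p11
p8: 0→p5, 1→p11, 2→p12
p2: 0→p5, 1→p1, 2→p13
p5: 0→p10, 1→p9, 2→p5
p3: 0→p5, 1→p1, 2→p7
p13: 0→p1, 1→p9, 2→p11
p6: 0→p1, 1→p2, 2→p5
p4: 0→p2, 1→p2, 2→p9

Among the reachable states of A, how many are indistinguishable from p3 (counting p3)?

2

Initial partition by acceptance: {p1,p2,p3,p4,p5,p6,p7,p10,p11,p12,p13} | {p8,p9}.
Split {p1,p2,p3,p4,p5,p6,p7,p10,p11,p12,p13} by δ(·,1) → {p1,p2,p3,p4,p6,p11,p12} and {p5,p7,p10,p13}.
On input 0, block {p1,p2,p3,p4,p6,p11,p12} splits into {p1,p4,p6,p11,p12} and {p2,p3}.
Refine {p1,p4,p6,p11,p12} on symbol 0: members go to different blocks, giving {p1,p4,p11} and {p6,p12}.
On input 1, block {p1,p4,p11} splits into {p4,p11} and {p1}.
Refine {p5,p7,p10,p13} on symbol 0: members go to different blocks, giving {p7,p10,p13} and {p5}.
Stable partition: {p4,p11} | {p8,p9} | {p7,p10,p13} | {p2,p3} | {p6,p12} | {p1} | {p5} — 7 equivalence classes.
State p3 belongs to the block {p2,p3}, which has 2 states.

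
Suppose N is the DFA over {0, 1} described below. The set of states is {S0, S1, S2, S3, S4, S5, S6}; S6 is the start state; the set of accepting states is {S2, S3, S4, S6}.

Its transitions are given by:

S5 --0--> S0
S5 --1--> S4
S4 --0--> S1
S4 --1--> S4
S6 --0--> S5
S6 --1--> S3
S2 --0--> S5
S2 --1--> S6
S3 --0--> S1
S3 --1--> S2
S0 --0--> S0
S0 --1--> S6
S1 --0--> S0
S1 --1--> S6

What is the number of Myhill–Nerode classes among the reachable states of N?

2

Start with accepting vs non-accepting: {S2,S3,S4,S6} | {S0,S1,S5}.
The partition is now stable with 2 blocks: {S2,S3,S4,S6} | {S0,S1,S5}.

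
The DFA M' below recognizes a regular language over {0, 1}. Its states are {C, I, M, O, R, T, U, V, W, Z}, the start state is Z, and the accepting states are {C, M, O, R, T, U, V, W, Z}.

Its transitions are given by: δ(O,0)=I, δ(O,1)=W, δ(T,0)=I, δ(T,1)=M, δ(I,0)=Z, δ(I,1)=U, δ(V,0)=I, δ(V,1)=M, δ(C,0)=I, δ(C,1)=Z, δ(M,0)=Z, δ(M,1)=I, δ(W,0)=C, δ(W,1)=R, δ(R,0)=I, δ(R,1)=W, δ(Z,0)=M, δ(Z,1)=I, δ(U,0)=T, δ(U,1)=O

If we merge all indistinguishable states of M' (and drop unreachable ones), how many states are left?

5

States {V} cannot be reached from the start state, so discard them.
P0 = {C,M,O,R,T,U,W,Z} | {I}.
Refine {C,M,O,R,T,U,W,Z} on symbol 0: members go to different blocks, giving {C,O,R,T} and {M,U,W,Z}.
On input 0, block {M,U,W,Z} splits into {M,Z} and {U,W}.
On input 1, block {C,O,R,T} splits into {O,R} and {C,T}.
The partition is now stable with 5 blocks: {O,R} | {I} | {M,Z} | {U,W} | {C,T}.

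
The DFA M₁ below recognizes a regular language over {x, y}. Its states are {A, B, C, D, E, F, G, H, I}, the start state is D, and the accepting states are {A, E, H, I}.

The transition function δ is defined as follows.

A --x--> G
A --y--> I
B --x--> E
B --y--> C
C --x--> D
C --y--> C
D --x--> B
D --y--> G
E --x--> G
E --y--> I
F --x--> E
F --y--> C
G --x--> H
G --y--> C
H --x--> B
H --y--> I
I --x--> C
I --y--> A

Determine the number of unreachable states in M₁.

No path from D leads to F; the other 8 states are all reachable.

1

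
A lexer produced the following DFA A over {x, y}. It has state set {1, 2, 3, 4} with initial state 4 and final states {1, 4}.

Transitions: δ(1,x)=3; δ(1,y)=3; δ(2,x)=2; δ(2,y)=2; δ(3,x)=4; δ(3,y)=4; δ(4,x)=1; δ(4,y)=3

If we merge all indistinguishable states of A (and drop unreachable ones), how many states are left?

Reachable states from the start: {1,3,4}. Unreachable: {2} — drop them.
P0 = {1,4} | {3}.
Split {1,4} by δ(·,x) → {1} and {4}.
No further refinement is possible. Final partition (3 blocks): {1} | {3} | {4}.

3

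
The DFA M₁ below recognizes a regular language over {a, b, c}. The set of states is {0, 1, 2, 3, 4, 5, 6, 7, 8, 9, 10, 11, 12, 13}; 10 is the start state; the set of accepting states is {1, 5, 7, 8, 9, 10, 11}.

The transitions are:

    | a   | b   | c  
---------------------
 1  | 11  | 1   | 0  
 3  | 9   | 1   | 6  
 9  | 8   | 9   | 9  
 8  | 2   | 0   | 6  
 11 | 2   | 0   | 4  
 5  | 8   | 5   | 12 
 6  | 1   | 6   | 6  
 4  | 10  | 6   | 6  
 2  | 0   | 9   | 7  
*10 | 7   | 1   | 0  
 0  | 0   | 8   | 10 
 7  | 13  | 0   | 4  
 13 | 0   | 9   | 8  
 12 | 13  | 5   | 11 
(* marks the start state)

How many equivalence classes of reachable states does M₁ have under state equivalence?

6

States {3,5,12} cannot be reached from the start state, so discard them.
Initial partition by acceptance: {1,7,8,9,10,11} | {0,2,4,6,13}.
Split {1,7,8,9,10,11} by δ(·,a) → {1,9,10} and {7,8,11}.
Refine {1,9,10} on symbol c: members go to different blocks, giving {1,10} and {9}.
Refine {0,2,4,6,13} on symbol a: members go to different blocks, giving {0,2,13} and {4,6}.
Refine {0,2,13} on symbol b: members go to different blocks, giving {2,13} and {0}.
Stable partition: {1,10} | {2,13} | {7,8,11} | {9} | {4,6} | {0} — 6 equivalence classes.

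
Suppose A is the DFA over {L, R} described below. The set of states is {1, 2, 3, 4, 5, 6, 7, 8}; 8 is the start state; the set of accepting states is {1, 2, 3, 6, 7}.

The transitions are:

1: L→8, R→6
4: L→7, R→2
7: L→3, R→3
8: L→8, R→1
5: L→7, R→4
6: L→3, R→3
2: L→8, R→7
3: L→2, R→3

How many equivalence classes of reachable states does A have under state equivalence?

Reachable states from the start: {1,2,3,6,7,8}. Unreachable: {4,5} — drop them.
Initial partition by acceptance: {1,2,3,6,7} | {8}.
Refine {1,2,3,6,7} on symbol L: members go to different blocks, giving {3,6,7} and {1,2}.
Split {3,6,7} by δ(·,L) → {6,7} and {3}.
The partition is now stable with 4 blocks: {6,7} | {8} | {1,2} | {3}.

4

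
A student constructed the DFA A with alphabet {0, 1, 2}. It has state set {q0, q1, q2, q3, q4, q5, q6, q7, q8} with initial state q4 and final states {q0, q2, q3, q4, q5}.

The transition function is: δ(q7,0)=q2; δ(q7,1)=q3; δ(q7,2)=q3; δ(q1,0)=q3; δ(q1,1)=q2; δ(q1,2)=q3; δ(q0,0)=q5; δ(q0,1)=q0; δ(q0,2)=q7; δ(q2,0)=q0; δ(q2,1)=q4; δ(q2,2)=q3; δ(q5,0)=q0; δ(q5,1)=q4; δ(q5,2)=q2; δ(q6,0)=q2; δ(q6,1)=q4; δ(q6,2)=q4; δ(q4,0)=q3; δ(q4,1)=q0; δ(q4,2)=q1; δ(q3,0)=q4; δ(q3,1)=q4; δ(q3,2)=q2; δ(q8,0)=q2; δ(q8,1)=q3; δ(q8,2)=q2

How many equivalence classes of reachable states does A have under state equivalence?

Reachable states from the start: {q0,q1,q2,q3,q4,q5,q7}. Unreachable: {q6,q8} — drop them.
Initial partition by acceptance: {q0,q2,q3,q4,q5} | {q1,q7}.
Refine {q0,q2,q3,q4,q5} on symbol 2: members go to different blocks, giving {q2,q3,q5} and {q0,q4}.
Stable partition: {q2,q3,q5} | {q1,q7} | {q0,q4} — 3 equivalence classes.

3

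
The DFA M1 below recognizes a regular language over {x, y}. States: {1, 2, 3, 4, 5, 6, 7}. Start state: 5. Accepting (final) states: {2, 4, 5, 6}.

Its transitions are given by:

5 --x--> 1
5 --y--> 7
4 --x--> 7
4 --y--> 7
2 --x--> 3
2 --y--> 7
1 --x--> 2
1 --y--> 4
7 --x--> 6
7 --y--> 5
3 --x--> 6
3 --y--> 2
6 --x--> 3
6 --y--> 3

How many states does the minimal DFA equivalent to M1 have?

2

Every state is reachable, so we keep all 7.
Start with accepting vs non-accepting: {2,4,5,6} | {1,3,7}.
No further refinement is possible. Final partition (2 blocks): {2,4,5,6} | {1,3,7}.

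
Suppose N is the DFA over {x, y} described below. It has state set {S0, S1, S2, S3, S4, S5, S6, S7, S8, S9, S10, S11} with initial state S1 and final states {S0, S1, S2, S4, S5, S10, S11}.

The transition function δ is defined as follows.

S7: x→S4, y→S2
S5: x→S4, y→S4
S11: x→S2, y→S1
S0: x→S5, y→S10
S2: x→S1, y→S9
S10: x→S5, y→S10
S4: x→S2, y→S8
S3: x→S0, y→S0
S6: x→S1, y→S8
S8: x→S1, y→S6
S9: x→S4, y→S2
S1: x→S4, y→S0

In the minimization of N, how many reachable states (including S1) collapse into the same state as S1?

First remove the unreachable states {S3,S7,S11}; 9 states remain.
P0 = {S0,S1,S2,S4,S5,S10} | {S6,S8,S9}.
Refine {S0,S1,S2,S4,S5,S10} on symbol y: members go to different blocks, giving {S0,S1,S5,S10} and {S2,S4}.
Refine {S0,S1,S5,S10} on symbol x: members go to different blocks, giving {S0,S10} and {S1,S5}.
On input x, block {S6,S8,S9} splits into {S6,S8} and {S9}.
On input x, block {S2,S4} splits into {S2} and {S4}.
Refine {S1,S5} on symbol y: members go to different blocks, giving {S1} and {S5}.
The partition is now stable with 7 blocks: {S0,S10} | {S6,S8} | {S2} | {S1} | {S9} | {S4} | {S5}.
The equivalence class containing S1 is {S1}, of size 1.

1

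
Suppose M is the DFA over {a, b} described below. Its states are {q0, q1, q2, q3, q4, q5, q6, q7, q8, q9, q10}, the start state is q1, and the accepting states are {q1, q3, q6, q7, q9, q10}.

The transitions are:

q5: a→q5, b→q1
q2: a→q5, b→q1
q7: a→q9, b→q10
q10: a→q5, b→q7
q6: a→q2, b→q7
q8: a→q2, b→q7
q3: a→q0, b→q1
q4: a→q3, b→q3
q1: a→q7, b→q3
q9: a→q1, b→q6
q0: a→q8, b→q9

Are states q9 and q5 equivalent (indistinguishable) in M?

States {q4} cannot be reached from the start state, so discard them.
P0 = {q1,q3,q6,q7,q9,q10} | {q0,q2,q5,q8}.
Split {q1,q3,q6,q7,q9,q10} by δ(·,a) → {q1,q7,q9} and {q3,q6,q10}.
No further refinement is possible. Final partition (3 blocks): {q1,q7,q9} | {q0,q2,q5,q8} | {q3,q6,q10}.
q9 and q5 end up in different blocks, so they are distinguishable. For instance, the string 'ε' is accepted from only q9.

No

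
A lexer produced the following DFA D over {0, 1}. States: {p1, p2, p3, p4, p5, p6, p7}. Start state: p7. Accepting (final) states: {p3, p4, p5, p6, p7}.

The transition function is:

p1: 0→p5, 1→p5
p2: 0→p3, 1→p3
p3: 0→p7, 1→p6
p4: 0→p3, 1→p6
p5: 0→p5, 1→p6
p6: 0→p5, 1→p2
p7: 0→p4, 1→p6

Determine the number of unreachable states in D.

1

No path from p7 leads to p1; the other 6 states are all reachable.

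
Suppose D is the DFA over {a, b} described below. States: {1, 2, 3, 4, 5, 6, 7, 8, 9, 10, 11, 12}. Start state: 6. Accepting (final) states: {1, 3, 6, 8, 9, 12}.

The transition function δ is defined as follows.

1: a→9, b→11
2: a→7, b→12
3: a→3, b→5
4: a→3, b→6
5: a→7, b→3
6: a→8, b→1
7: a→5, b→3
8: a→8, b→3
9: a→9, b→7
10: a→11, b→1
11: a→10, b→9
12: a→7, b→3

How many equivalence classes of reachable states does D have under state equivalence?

First remove the unreachable states {2,4,12}; 9 states remain.
Start with accepting vs non-accepting: {1,3,6,8,9} | {5,7,10,11}.
Refine {1,3,6,8,9} on symbol b: members go to different blocks, giving {1,3,9} and {6,8}.
Stable partition: {1,3,9} | {5,7,10,11} | {6,8} — 3 equivalence classes.

3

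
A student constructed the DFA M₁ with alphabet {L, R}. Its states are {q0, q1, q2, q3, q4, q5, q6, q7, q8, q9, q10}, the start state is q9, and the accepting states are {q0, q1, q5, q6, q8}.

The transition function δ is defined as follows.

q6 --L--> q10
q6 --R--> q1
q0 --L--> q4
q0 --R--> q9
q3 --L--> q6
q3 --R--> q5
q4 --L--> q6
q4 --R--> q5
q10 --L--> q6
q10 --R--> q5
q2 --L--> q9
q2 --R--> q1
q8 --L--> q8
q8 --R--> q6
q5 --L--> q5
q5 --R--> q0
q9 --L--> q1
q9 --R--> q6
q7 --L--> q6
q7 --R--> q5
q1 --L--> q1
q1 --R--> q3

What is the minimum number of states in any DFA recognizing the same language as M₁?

States {q2,q7,q8} cannot be reached from the start state, so discard them.
Initial partition by acceptance: {q0,q1,q5,q6} | {q3,q4,q9,q10}.
Refine {q0,q1,q5,q6} on symbol L: members go to different blocks, giving {q0,q6} and {q1,q5}.
On input R, block {q0,q6} splits into {q0} and {q6}.
Split {q3,q4,q9,q10} by δ(·,L) → {q3,q4,q10} and {q9}.
Refine {q1,q5} on symbol R: members go to different blocks, giving {q1} and {q5}.
Stable partition: {q0} | {q3,q4,q10} | {q1} | {q6} | {q9} | {q5} — 6 equivalence classes.

6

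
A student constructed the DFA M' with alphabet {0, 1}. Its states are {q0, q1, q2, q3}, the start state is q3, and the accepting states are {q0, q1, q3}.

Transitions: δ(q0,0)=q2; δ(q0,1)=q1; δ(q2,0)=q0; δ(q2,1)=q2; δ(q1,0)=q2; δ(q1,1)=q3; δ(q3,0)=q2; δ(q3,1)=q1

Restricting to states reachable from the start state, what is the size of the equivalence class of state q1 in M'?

All states are reachable from the start state.
P0 = {q0,q1,q3} | {q2}.
No further refinement is possible. Final partition (2 blocks): {q0,q1,q3} | {q2}.
The equivalence class containing q1 is {q0,q1,q3}, of size 3.

3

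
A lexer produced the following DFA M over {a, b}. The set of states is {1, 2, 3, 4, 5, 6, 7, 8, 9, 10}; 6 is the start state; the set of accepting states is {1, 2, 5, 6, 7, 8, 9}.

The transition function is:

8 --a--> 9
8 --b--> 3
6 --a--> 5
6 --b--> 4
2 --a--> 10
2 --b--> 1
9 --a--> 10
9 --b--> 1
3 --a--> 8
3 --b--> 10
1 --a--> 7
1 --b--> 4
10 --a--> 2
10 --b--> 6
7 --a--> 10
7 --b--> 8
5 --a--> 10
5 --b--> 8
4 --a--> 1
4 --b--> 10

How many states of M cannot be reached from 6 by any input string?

Exploring from 6, all states are eventually visited, so none are unreachable.

0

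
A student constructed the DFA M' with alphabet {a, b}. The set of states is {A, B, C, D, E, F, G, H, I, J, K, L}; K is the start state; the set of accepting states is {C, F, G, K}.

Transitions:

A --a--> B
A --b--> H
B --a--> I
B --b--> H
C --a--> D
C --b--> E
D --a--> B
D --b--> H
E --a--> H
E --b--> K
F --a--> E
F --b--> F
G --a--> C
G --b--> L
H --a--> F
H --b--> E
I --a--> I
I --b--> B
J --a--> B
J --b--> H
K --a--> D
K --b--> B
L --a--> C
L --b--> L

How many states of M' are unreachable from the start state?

BFS from K reaches {B, D, E, F, H, I, K}; the 5 state(s) A, C, G, J, L are never visited.

5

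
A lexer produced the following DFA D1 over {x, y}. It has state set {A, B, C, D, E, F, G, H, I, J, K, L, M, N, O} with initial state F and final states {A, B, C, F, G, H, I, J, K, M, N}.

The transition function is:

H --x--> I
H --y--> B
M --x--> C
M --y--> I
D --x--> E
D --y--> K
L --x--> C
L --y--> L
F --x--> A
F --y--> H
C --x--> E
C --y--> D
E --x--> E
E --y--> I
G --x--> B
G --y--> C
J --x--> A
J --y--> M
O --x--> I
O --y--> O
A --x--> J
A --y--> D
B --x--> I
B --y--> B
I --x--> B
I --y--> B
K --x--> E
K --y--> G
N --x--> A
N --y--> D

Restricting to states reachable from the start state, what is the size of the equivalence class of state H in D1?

States {L,N,O} cannot be reached from the start state, so discard them.
Start with accepting vs non-accepting: {A,B,C,F,G,H,I,J,K,M} | {D,E}.
Split {A,B,C,F,G,H,I,J,K,M} by δ(·,x) → {A,B,F,G,H,I,J,M} and {C,K}.
Split {A,B,F,G,H,I,J,M} by δ(·,x) → {A,B,F,G,H,I,J} and {M}.
On input y, block {A,B,F,G,H,I,J} splits into {B,F,H,I} and {A} and {G} and {J}.
Refine {B,F,H,I} on symbol x: members go to different blocks, giving {B,H,I} and {F}.
On input y, block {D,E} splits into {D} and {E}.
Refine {C,K} on symbol y: members go to different blocks, giving {C} and {K}.
No further refinement is possible. Final partition (10 blocks): {B,H,I} | {D} | {C} | {M} | {A} | {G} | {J} | {F} | {E} | {K}.
State H belongs to the block {B,H,I}, which has 3 states.

3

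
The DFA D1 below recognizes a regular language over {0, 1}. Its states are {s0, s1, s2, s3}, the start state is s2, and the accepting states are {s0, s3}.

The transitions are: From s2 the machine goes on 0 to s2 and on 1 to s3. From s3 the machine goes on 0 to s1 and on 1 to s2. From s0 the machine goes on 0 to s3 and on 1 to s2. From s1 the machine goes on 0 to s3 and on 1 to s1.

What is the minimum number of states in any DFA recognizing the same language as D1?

3

Reachable states from the start: {s1,s2,s3}. Unreachable: {s0} — drop them.
P0 = {s3} | {s1,s2}.
On input 0, block {s1,s2} splits into {s1} and {s2}.
The partition is now stable with 3 blocks: {s3} | {s1} | {s2}.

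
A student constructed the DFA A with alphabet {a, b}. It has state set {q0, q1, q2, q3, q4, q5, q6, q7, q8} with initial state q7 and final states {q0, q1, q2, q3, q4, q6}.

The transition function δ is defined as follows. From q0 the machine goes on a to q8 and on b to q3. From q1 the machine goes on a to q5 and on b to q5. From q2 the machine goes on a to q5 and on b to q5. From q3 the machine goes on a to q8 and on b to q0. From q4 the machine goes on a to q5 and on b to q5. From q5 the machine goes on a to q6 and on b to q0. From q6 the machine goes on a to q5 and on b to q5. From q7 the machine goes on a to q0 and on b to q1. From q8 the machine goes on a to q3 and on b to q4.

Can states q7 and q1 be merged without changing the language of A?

No

Reachable states from the start: {q0,q1,q3,q4,q5,q6,q7,q8}. Unreachable: {q2} — drop them.
Start with accepting vs non-accepting: {q0,q1,q3,q4,q6} | {q5,q7,q8}.
Split {q0,q1,q3,q4,q6} by δ(·,b) → {q1,q4,q6} and {q0,q3}.
Split {q5,q7,q8} by δ(·,a) → {q7,q8} and {q5}.
Stable partition: {q1,q4,q6} | {q7,q8} | {q0,q3} | {q5} — 4 equivalence classes.
q7 and q1 end up in different blocks, so they are distinguishable. For instance, the string 'ε' is accepted from only q1.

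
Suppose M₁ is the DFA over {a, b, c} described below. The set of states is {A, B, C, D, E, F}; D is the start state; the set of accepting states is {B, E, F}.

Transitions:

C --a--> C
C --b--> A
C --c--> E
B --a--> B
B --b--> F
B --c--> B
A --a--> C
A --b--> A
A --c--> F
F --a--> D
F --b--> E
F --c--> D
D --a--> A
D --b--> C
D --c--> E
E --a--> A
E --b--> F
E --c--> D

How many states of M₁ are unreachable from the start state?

No path from D leads to B; the other 5 states are all reachable.

1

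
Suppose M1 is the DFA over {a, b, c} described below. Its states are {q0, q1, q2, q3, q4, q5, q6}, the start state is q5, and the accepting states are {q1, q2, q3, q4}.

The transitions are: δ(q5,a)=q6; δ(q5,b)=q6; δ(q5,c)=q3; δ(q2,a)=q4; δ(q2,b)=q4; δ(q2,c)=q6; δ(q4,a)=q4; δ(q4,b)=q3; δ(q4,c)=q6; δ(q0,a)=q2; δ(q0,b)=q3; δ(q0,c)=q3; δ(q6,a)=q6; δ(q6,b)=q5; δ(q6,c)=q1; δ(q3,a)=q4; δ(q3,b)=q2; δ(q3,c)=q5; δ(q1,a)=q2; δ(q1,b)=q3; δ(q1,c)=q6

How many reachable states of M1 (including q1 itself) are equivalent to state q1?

Reachable states from the start: {q1,q2,q3,q4,q5,q6}. Unreachable: {q0} — drop them.
Initial partition by acceptance: {q1,q2,q3,q4} | {q5,q6}.
No further refinement is possible. Final partition (2 blocks): {q1,q2,q3,q4} | {q5,q6}.
The equivalence class containing q1 is {q1,q2,q3,q4}, of size 4.

4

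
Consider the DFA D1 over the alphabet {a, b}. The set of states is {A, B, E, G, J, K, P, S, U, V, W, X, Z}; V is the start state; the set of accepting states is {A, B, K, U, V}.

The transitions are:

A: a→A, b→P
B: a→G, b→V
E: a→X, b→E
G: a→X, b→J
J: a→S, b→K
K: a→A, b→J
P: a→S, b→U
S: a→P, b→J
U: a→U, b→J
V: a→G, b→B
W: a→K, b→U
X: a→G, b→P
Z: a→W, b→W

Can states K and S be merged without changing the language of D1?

No

Reachable states from the start: {A,B,G,J,K,P,S,U,V,X}. Unreachable: {E,W,Z} — drop them.
P0 = {A,B,K,U,V} | {G,J,P,S,X}.
Split {A,B,K,U,V} by δ(·,a) → {A,K,U} and {B,V}.
On input b, block {G,J,P,S,X} splits into {G,S,X} and {J,P}.
On input a, block {G,S,X} splits into {G,X} and {S}.
No further refinement is possible. Final partition (5 blocks): {A,K,U} | {G,X} | {B,V} | {J,P} | {S}.
K and S end up in different blocks, so they are distinguishable. For instance, the string 'ε' is accepted from only K.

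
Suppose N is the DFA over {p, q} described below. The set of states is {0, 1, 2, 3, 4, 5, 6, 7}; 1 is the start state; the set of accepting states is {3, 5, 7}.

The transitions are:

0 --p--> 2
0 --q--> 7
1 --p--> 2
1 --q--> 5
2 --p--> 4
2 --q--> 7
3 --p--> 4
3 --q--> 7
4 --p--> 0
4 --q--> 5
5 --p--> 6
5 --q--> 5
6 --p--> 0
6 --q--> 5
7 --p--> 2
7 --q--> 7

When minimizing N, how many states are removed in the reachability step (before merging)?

1

No path from 1 leads to 3; the other 7 states are all reachable.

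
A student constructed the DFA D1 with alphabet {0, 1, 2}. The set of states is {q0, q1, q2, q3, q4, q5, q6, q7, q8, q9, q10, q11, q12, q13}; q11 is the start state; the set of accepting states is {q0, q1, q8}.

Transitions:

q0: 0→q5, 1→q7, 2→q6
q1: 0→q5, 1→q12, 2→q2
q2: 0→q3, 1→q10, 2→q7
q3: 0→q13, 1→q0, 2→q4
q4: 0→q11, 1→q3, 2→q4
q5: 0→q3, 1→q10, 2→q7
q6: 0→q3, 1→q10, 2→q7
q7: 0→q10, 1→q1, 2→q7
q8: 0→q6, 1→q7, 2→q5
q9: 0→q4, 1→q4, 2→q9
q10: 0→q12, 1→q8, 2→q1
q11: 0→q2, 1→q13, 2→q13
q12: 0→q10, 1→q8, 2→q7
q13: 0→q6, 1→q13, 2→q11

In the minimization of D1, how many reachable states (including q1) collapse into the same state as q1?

First remove the unreachable states {q9}; 13 states remain.
P0 = {q0,q1,q8} | {q2,q3,q4,q5,q6,q7,q10,q11,q12,q13}.
Refine {q2,q3,q4,q5,q6,q7,q10,q11,q12,q13} on symbol 1: members go to different blocks, giving {q2,q4,q5,q6,q11,q13} and {q3,q7,q10,q12}.
Split {q2,q4,q5,q6,q11,q13} by δ(·,0) → {q2,q5,q6} and {q4,q11,q13}.
Refine {q3,q7,q10,q12} on symbol 0: members go to different blocks, giving {q7,q10,q12} and {q3}.
Split {q7,q10,q12} by δ(·,2) → {q7,q12} and {q10}.
On input 0, block {q4,q11,q13} splits into {q11,q13} and {q4}.
No further refinement is possible. Final partition (7 blocks): {q0,q1,q8} | {q2,q5,q6} | {q7,q12} | {q11,q13} | {q3} | {q10} | {q4}.
The equivalence class containing q1 is {q0,q1,q8}, of size 3.

3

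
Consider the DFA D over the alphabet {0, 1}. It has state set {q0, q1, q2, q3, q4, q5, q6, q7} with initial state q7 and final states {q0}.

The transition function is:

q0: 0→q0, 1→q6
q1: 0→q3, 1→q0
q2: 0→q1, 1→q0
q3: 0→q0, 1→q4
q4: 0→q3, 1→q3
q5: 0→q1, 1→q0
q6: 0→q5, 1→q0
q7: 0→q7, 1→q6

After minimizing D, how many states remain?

7

States {q2} cannot be reached from the start state, so discard them.
P0 = {q0} | {q1,q3,q4,q5,q6,q7}.
Split {q1,q3,q4,q5,q6,q7} by δ(·,0) → {q1,q4,q5,q6,q7} and {q3}.
Split {q1,q4,q5,q6,q7} by δ(·,0) → {q5,q6,q7} and {q1,q4}.
Refine {q5,q6,q7} on symbol 0: members go to different blocks, giving {q6,q7} and {q5}.
On input 0, block {q6,q7} splits into {q6} and {q7}.
Split {q1,q4} by δ(·,1) → {q1} and {q4}.
Stable partition: {q0} | {q6} | {q3} | {q1} | {q5} | {q7} | {q4} — 7 equivalence classes.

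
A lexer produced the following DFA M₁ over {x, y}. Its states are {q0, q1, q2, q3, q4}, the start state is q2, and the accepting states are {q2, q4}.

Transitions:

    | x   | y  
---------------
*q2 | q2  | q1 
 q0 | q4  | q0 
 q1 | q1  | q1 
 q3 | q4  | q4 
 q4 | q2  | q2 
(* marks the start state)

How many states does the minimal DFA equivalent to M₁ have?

2

First remove the unreachable states {q0,q3,q4}; 2 states remain.
Initial partition by acceptance: {q2} | {q1}.
Stable partition: {q2} | {q1} — 2 equivalence classes.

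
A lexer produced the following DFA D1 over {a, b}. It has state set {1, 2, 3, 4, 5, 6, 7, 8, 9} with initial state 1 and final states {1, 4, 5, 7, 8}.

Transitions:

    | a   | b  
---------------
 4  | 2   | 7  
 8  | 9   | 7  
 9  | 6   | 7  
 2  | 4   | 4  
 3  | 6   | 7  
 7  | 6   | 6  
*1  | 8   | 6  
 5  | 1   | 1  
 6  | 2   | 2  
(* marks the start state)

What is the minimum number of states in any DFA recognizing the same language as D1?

7

Reachable states from the start: {1,2,4,6,7,8,9}. Unreachable: {3,5} — drop them.
Start with accepting vs non-accepting: {1,4,7,8} | {2,6,9}.
Refine {1,4,7,8} on symbol a: members go to different blocks, giving {4,7,8} and {1}.
On input b, block {4,7,8} splits into {4,8} and {7}.
On input a, block {2,6,9} splits into {6,9} and {2}.
Refine {4,8} on symbol a: members go to different blocks, giving {4} and {8}.
Refine {6,9} on symbol a: members go to different blocks, giving {6} and {9}.
The partition is now stable with 7 blocks: {4} | {6} | {1} | {7} | {2} | {8} | {9}.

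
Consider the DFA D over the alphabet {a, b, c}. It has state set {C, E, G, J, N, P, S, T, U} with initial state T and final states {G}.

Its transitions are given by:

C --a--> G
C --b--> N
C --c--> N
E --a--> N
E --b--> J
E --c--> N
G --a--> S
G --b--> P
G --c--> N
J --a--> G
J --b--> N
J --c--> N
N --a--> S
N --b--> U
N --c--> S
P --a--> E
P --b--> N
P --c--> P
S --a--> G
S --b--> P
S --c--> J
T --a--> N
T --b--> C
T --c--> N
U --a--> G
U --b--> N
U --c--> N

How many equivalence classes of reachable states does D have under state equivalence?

6

All states are reachable from the start state.
Initial partition by acceptance: {G} | {C,E,J,N,P,S,T,U}.
Split {C,E,J,N,P,S,T,U} by δ(·,a) → {E,N,P,T} and {C,J,S,U}.
On input a, block {E,N,P,T} splits into {E,P,T} and {N}.
Split {E,P,T} by δ(·,a) → {E,T} and {P}.
Split {C,J,S,U} by δ(·,b) → {C,J,U} and {S}.
Stable partition: {G} | {E,T} | {C,J,U} | {N} | {P} | {S} — 6 equivalence classes.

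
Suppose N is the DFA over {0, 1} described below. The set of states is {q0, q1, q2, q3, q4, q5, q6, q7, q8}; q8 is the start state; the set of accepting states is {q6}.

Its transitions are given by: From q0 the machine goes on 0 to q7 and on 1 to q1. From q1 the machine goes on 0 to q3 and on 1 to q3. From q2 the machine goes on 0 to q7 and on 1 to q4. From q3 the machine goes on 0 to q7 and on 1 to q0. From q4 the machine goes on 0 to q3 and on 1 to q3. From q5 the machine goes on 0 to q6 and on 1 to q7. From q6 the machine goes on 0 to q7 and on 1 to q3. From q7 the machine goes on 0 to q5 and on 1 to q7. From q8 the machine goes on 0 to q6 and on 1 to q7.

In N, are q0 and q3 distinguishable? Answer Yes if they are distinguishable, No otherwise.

Yes

First remove the unreachable states {q2,q4}; 7 states remain.
Start with accepting vs non-accepting: {q6} | {q0,q1,q3,q5,q7,q8}.
Split {q0,q1,q3,q5,q7,q8} by δ(·,0) → {q0,q1,q3,q7} and {q5,q8}.
Refine {q0,q1,q3,q7} on symbol 0: members go to different blocks, giving {q0,q1,q3} and {q7}.
Refine {q0,q1,q3} on symbol 0: members go to different blocks, giving {q0,q3} and {q1}.
On input 1, block {q0,q3} splits into {q0} and {q3}.
The partition is now stable with 6 blocks: {q6} | {q0} | {q5,q8} | {q7} | {q1} | {q3}.
q0 and q3 end up in different blocks, so they are distinguishable. For instance, the string '1000' is accepted from only q3.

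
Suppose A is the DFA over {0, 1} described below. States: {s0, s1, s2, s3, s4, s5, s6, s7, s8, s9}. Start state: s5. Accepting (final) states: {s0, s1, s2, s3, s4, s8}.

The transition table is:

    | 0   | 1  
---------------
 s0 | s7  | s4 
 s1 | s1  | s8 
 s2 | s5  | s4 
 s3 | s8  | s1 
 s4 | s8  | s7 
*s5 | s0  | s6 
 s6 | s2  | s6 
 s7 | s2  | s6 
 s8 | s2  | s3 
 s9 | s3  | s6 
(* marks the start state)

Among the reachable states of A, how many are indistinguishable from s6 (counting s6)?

First remove the unreachable states {s9}; 9 states remain.
Initial partition by acceptance: {s0,s1,s2,s3,s4,s8} | {s5,s6,s7}.
On input 0, block {s0,s1,s2,s3,s4,s8} splits into {s1,s3,s4,s8} and {s0,s2}.
Split {s1,s3,s4,s8} by δ(·,0) → {s1,s3,s4} and {s8}.
Split {s1,s3,s4} by δ(·,0) → {s3,s4} and {s1}.
Refine {s3,s4} on symbol 1: members go to different blocks, giving {s3} and {s4}.
Stable partition: {s3} | {s5,s6,s7} | {s0,s2} | {s8} | {s1} | {s4} — 6 equivalence classes.
State s6 belongs to the block {s5,s6,s7}, which has 3 states.

3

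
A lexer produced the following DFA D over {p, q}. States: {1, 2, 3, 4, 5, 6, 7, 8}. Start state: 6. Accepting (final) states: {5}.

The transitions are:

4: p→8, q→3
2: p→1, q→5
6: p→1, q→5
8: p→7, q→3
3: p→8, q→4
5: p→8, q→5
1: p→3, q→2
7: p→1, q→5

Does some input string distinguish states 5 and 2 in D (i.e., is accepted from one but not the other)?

Yes

P0 = {5} | {1,2,3,4,6,7,8}.
Split {1,2,3,4,6,7,8} by δ(·,q) → {1,3,4,8} and {2,6,7}.
Refine {1,3,4,8} on symbol p: members go to different blocks, giving {1,3,4} and {8}.
On input p, block {1,3,4} splits into {3,4} and {1}.
Stable partition: {5} | {3,4} | {2,6,7} | {8} | {1} — 5 equivalence classes.
5 and 2 end up in different blocks, so they are distinguishable. For instance, the string 'ε' is accepted from only 5.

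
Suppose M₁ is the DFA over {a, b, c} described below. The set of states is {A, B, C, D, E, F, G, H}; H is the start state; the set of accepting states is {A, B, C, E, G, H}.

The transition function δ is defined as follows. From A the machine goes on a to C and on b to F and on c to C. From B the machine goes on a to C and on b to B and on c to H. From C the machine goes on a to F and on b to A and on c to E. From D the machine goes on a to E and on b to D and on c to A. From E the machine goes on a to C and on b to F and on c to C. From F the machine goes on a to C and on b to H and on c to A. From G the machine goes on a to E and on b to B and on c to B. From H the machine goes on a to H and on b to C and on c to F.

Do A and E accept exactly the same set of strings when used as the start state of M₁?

Yes

First remove the unreachable states {B,D,G}; 5 states remain.
Initial partition by acceptance: {A,C,E,H} | {F}.
Split {A,C,E,H} by δ(·,a) → {A,E,H} and {C}.
On input a, block {A,E,H} splits into {A,E} and {H}.
The partition is now stable with 4 blocks: {A,E} | {F} | {C} | {H}.
A and E lie in the same block of the stable partition, so they are equivalent — no string distinguishes them.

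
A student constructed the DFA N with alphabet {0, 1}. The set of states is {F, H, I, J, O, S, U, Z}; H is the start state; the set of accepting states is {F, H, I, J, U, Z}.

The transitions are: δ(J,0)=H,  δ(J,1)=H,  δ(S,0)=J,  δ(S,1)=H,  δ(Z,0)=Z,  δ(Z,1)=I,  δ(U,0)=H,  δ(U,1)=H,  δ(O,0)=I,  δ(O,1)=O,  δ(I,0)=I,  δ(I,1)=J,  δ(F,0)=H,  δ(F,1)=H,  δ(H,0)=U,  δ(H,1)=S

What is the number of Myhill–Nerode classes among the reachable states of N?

3

First remove the unreachable states {F,I,O,Z}; 4 states remain.
Start with accepting vs non-accepting: {H,J,U} | {S}.
On input 1, block {H,J,U} splits into {J,U} and {H}.
Stable partition: {J,U} | {S} | {H} — 3 equivalence classes.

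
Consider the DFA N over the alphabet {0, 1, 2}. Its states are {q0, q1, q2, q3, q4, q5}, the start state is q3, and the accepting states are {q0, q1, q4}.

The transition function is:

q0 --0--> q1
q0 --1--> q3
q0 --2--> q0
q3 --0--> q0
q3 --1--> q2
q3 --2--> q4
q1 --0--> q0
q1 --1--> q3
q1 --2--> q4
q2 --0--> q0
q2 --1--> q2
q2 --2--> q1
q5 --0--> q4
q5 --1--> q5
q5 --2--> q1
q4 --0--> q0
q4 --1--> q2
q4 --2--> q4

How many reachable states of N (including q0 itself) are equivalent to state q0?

3

Reachable states from the start: {q0,q1,q2,q3,q4}. Unreachable: {q5} — drop them.
P0 = {q0,q1,q4} | {q2,q3}.
Stable partition: {q0,q1,q4} | {q2,q3} — 2 equivalence classes.
The equivalence class containing q0 is {q0,q1,q4}, of size 3.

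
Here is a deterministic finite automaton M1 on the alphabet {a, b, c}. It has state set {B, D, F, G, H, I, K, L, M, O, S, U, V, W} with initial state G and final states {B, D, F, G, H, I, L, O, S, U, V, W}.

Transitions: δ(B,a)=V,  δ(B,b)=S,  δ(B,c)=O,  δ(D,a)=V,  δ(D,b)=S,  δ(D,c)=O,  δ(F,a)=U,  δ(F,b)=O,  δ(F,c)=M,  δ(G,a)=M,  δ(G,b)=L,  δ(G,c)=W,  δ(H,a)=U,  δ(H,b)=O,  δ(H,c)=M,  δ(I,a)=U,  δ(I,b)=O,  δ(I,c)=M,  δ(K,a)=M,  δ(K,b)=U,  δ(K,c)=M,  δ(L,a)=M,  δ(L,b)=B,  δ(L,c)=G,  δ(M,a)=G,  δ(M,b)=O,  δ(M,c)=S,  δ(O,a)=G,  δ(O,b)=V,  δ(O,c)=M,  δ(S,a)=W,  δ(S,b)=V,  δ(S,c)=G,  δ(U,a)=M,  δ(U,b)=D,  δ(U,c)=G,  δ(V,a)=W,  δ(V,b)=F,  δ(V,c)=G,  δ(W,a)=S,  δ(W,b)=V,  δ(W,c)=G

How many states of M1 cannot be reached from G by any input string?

3

No path from G leads to H, I, K; the other 11 states are all reachable.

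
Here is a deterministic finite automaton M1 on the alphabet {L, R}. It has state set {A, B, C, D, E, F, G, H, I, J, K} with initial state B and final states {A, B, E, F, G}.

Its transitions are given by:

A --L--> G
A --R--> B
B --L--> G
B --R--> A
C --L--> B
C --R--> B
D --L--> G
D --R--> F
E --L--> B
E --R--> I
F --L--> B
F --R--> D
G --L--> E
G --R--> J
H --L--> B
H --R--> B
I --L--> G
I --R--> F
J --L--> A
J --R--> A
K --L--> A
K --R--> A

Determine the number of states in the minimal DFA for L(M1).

Reachable states from the start: {A,B,D,E,F,G,I,J}. Unreachable: {C,H,K} — drop them.
Initial partition by acceptance: {A,B,E,F,G} | {D,I,J}.
Split {A,B,E,F,G} by δ(·,R) → {E,F,G} and {A,B}.
On input L, block {E,F,G} splits into {E,F} and {G}.
On input L, block {D,I,J} splits into {D,I} and {J}.
No further refinement is possible. Final partition (5 blocks): {E,F} | {D,I} | {A,B} | {G} | {J}.

5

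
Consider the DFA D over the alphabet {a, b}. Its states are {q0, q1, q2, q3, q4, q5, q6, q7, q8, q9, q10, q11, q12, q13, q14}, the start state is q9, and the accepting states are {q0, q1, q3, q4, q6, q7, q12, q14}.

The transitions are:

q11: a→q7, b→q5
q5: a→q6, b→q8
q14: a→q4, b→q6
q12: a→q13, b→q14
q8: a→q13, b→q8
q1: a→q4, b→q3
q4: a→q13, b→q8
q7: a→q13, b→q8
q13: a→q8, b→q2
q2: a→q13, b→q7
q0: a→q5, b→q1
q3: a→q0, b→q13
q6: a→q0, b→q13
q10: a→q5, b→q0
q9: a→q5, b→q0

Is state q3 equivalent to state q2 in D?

No

Reachable states from the start: {q0,q1,q2,q3,q4,q5,q6,q7,q8,q9,q13}. Unreachable: {q10,q11,q12,q14} — drop them.
Start with accepting vs non-accepting: {q0,q1,q3,q4,q6,q7} | {q2,q5,q8,q9,q13}.
Refine {q0,q1,q3,q4,q6,q7} on symbol a: members go to different blocks, giving {q0,q4,q7} and {q1,q3,q6}.
Split {q0,q4,q7} by δ(·,b) → {q4,q7} and {q0}.
On input a, block {q2,q5,q8,q9,q13} splits into {q2,q8,q9,q13} and {q5}.
On input a, block {q2,q8,q9,q13} splits into {q2,q8,q13} and {q9}.
Refine {q2,q8,q13} on symbol b: members go to different blocks, giving {q8,q13} and {q2}.
Refine {q8,q13} on symbol b: members go to different blocks, giving {q8} and {q13}.
Split {q1,q3,q6} by δ(·,a) → {q3,q6} and {q1}.
Stable partition: {q4,q7} | {q8} | {q3,q6} | {q0} | {q5} | {q9} | {q2} | {q13} | {q1} — 9 equivalence classes.
q3 and q2 end up in different blocks, so they are distinguishable. For instance, the string 'ε' is accepted from only q3.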